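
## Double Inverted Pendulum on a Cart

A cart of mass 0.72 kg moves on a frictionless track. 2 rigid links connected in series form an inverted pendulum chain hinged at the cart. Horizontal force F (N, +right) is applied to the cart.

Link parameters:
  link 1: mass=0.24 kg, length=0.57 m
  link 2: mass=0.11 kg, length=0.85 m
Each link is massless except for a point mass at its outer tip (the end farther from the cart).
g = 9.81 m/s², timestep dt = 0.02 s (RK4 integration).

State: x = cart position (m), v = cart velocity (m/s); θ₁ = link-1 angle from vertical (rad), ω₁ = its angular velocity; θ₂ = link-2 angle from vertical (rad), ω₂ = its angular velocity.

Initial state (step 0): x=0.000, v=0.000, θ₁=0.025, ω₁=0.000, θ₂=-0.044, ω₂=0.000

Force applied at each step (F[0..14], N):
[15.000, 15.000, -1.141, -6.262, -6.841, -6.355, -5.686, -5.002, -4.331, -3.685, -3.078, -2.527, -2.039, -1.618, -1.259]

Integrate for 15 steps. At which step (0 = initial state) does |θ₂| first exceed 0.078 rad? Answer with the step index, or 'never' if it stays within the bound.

apply F[0]=+15.000 → step 1: x=0.004, v=0.414, θ₁=0.018, ω₁=-0.708, θ₂=-0.044, ω₂=-0.023
apply F[1]=+15.000 → step 2: x=0.017, v=0.830, θ₁=-0.003, ω₁=-1.427, θ₂=-0.045, ω₂=-0.040
apply F[2]=-1.141 → step 3: x=0.033, v=0.800, θ₁=-0.031, ω₁=-1.376, θ₂=-0.046, ω₂=-0.049
apply F[3]=-6.262 → step 4: x=0.047, v=0.630, θ₁=-0.056, ω₁=-1.093, θ₂=-0.047, ω₂=-0.049
apply F[4]=-6.841 → step 5: x=0.058, v=0.446, θ₁=-0.075, ω₁=-0.797, θ₂=-0.048, ω₂=-0.043
apply F[5]=-6.355 → step 6: x=0.065, v=0.278, θ₁=-0.088, ω₁=-0.537, θ₂=-0.048, ω₂=-0.031
apply F[6]=-5.686 → step 7: x=0.069, v=0.129, θ₁=-0.097, ω₁=-0.316, θ₂=-0.049, ω₂=-0.015
apply F[7]=-5.002 → step 8: x=0.071, v=0.001, θ₁=-0.101, ω₁=-0.134, θ₂=-0.049, ω₂=0.003
apply F[8]=-4.331 → step 9: x=0.069, v=-0.110, θ₁=-0.102, ω₁=0.015, θ₂=-0.049, ω₂=0.021
apply F[9]=-3.685 → step 10: x=0.066, v=-0.202, θ₁=-0.101, ω₁=0.132, θ₂=-0.048, ω₂=0.040
apply F[10]=-3.078 → step 11: x=0.062, v=-0.278, θ₁=-0.097, ω₁=0.222, θ₂=-0.047, ω₂=0.058
apply F[11]=-2.527 → step 12: x=0.055, v=-0.339, θ₁=-0.092, ω₁=0.288, θ₂=-0.046, ω₂=0.075
apply F[12]=-2.039 → step 13: x=0.048, v=-0.387, θ₁=-0.086, ω₁=0.334, θ₂=-0.044, ω₂=0.090
apply F[13]=-1.618 → step 14: x=0.040, v=-0.424, θ₁=-0.079, ω₁=0.364, θ₂=-0.042, ω₂=0.103
apply F[14]=-1.259 → step 15: x=0.031, v=-0.451, θ₁=-0.072, ω₁=0.381, θ₂=-0.040, ω₂=0.115
max |θ₂| = 0.049 ≤ 0.078 over all 16 states.

Answer: never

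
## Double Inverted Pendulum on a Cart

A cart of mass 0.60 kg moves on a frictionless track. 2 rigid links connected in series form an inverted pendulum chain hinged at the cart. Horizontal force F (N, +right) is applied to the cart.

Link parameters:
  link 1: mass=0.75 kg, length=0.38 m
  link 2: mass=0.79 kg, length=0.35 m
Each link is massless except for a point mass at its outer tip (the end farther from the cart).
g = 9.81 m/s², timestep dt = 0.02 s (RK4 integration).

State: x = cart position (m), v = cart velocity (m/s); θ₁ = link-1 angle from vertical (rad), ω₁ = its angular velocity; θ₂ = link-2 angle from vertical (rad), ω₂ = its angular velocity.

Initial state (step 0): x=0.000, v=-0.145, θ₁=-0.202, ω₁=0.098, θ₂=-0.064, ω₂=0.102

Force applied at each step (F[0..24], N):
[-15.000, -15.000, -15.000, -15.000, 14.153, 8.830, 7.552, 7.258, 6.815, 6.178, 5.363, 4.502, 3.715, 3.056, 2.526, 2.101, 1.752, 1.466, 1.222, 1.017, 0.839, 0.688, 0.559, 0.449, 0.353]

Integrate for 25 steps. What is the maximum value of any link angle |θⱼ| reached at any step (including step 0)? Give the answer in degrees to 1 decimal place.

apply F[0]=-15.000 → step 1: x=-0.007, v=-0.514, θ₁=-0.193, ω₁=0.853, θ₂=-0.060, ω₂=0.308
apply F[1]=-15.000 → step 2: x=-0.021, v=-0.901, θ₁=-0.167, ω₁=1.675, θ₂=-0.052, ω₂=0.488
apply F[2]=-15.000 → step 3: x=-0.043, v=-1.318, θ₁=-0.125, ω₁=2.627, θ₂=-0.041, ω₂=0.617
apply F[3]=-15.000 → step 4: x=-0.074, v=-1.779, θ₁=-0.061, ω₁=3.756, θ₂=-0.028, ω₂=0.675
apply F[4]=+14.153 → step 5: x=-0.104, v=-1.301, θ₁=0.001, ω₁=2.483, θ₂=-0.014, ω₂=0.677
apply F[5]=+8.830 → step 6: x=-0.128, v=-1.017, θ₁=0.043, ω₁=1.763, θ₂=-0.001, ω₂=0.646
apply F[6]=+7.552 → step 7: x=-0.146, v=-0.794, θ₁=0.073, ω₁=1.236, θ₂=0.012, ω₂=0.586
apply F[7]=+7.258 → step 8: x=-0.160, v=-0.596, θ₁=0.094, ω₁=0.797, θ₂=0.022, ω₂=0.507
apply F[8]=+6.815 → step 9: x=-0.170, v=-0.422, θ₁=0.106, ω₁=0.436, θ₂=0.032, ω₂=0.418
apply F[9]=+6.178 → step 10: x=-0.177, v=-0.274, θ₁=0.112, ω₁=0.148, θ₂=0.039, ω₂=0.328
apply F[10]=+5.363 → step 11: x=-0.181, v=-0.155, θ₁=0.112, ω₁=-0.065, θ₂=0.045, ω₂=0.243
apply F[11]=+4.502 → step 12: x=-0.183, v=-0.063, θ₁=0.110, ω₁=-0.212, θ₂=0.049, ω₂=0.166
apply F[12]=+3.715 → step 13: x=-0.184, v=0.005, θ₁=0.105, ω₁=-0.304, θ₂=0.052, ω₂=0.099
apply F[13]=+3.056 → step 14: x=-0.183, v=0.055, θ₁=0.098, ω₁=-0.357, θ₂=0.053, ω₂=0.042
apply F[14]=+2.526 → step 15: x=-0.182, v=0.092, θ₁=0.091, ω₁=-0.381, θ₂=0.053, ω₂=-0.006
apply F[15]=+2.101 → step 16: x=-0.180, v=0.118, θ₁=0.083, ω₁=-0.387, θ₂=0.053, ω₂=-0.045
apply F[16]=+1.752 → step 17: x=-0.177, v=0.137, θ₁=0.075, ω₁=-0.380, θ₂=0.052, ω₂=-0.076
apply F[17]=+1.466 → step 18: x=-0.174, v=0.150, θ₁=0.068, ω₁=-0.366, θ₂=0.050, ω₂=-0.100
apply F[18]=+1.222 → step 19: x=-0.171, v=0.158, θ₁=0.061, ω₁=-0.347, θ₂=0.048, ω₂=-0.118
apply F[19]=+1.017 → step 20: x=-0.168, v=0.164, θ₁=0.054, ω₁=-0.325, θ₂=0.045, ω₂=-0.130
apply F[20]=+0.839 → step 21: x=-0.165, v=0.166, θ₁=0.048, ω₁=-0.301, θ₂=0.042, ω₂=-0.138
apply F[21]=+0.688 → step 22: x=-0.161, v=0.166, θ₁=0.042, ω₁=-0.277, θ₂=0.040, ω₂=-0.143
apply F[22]=+0.559 → step 23: x=-0.158, v=0.165, θ₁=0.037, ω₁=-0.253, θ₂=0.037, ω₂=-0.144
apply F[23]=+0.449 → step 24: x=-0.155, v=0.163, θ₁=0.032, ω₁=-0.229, θ₂=0.034, ω₂=-0.143
apply F[24]=+0.353 → step 25: x=-0.151, v=0.160, θ₁=0.028, ω₁=-0.207, θ₂=0.031, ω₂=-0.140
Max |angle| over trajectory = 0.202 rad = 11.6°.

Answer: 11.6°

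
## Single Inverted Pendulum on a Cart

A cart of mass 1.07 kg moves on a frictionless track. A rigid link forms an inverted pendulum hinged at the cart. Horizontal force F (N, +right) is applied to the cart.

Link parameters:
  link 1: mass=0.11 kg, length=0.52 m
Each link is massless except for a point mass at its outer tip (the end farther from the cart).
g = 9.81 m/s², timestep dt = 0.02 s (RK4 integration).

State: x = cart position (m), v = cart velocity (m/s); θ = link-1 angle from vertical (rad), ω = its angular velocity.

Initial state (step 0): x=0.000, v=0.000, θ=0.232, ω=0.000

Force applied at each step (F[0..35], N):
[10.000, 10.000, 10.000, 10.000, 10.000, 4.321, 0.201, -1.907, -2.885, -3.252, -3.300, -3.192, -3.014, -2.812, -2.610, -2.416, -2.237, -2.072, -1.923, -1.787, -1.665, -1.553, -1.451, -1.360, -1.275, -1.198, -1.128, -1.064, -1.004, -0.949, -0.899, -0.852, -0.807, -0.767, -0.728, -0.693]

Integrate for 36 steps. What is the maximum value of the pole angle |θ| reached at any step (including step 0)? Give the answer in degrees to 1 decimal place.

apply F[0]=+10.000 → step 1: x=0.002, v=0.181, θ=0.229, ω=-0.253
apply F[1]=+10.000 → step 2: x=0.007, v=0.363, θ=0.222, ω=-0.509
apply F[2]=+10.000 → step 3: x=0.016, v=0.545, θ=0.209, ω=-0.770
apply F[3]=+10.000 → step 4: x=0.029, v=0.727, θ=0.191, ω=-1.039
apply F[4]=+10.000 → step 5: x=0.045, v=0.910, θ=0.167, ω=-1.317
apply F[5]=+4.321 → step 6: x=0.064, v=0.988, θ=0.140, ω=-1.407
apply F[6]=+0.201 → step 7: x=0.084, v=0.990, θ=0.113, ω=-1.363
apply F[7]=-1.907 → step 8: x=0.104, v=0.952, θ=0.086, ω=-1.254
apply F[8]=-2.885 → step 9: x=0.122, v=0.897, θ=0.063, ω=-1.120
apply F[9]=-3.252 → step 10: x=0.139, v=0.835, θ=0.042, ω=-0.982
apply F[10]=-3.300 → step 11: x=0.156, v=0.773, θ=0.023, ω=-0.850
apply F[11]=-3.192 → step 12: x=0.170, v=0.713, θ=0.008, ω=-0.728
apply F[12]=-3.014 → step 13: x=0.184, v=0.657, θ=-0.006, ω=-0.620
apply F[13]=-2.812 → step 14: x=0.197, v=0.604, θ=-0.017, ω=-0.524
apply F[14]=-2.610 → step 15: x=0.208, v=0.556, θ=-0.027, ω=-0.439
apply F[15]=-2.416 → step 16: x=0.219, v=0.511, θ=-0.035, ω=-0.365
apply F[16]=-2.237 → step 17: x=0.229, v=0.470, θ=-0.042, ω=-0.301
apply F[17]=-2.072 → step 18: x=0.238, v=0.433, θ=-0.047, ω=-0.245
apply F[18]=-1.923 → step 19: x=0.246, v=0.398, θ=-0.051, ω=-0.196
apply F[19]=-1.787 → step 20: x=0.254, v=0.365, θ=-0.055, ω=-0.154
apply F[20]=-1.665 → step 21: x=0.261, v=0.335, θ=-0.058, ω=-0.118
apply F[21]=-1.553 → step 22: x=0.267, v=0.308, θ=-0.060, ω=-0.087
apply F[22]=-1.451 → step 23: x=0.273, v=0.282, θ=-0.061, ω=-0.060
apply F[23]=-1.360 → step 24: x=0.278, v=0.257, θ=-0.062, ω=-0.037
apply F[24]=-1.275 → step 25: x=0.283, v=0.235, θ=-0.063, ω=-0.017
apply F[25]=-1.198 → step 26: x=0.288, v=0.214, θ=-0.063, ω=-0.000
apply F[26]=-1.128 → step 27: x=0.292, v=0.194, θ=-0.063, ω=0.014
apply F[27]=-1.064 → step 28: x=0.296, v=0.175, θ=-0.062, ω=0.026
apply F[28]=-1.004 → step 29: x=0.299, v=0.158, θ=-0.062, ω=0.036
apply F[29]=-0.949 → step 30: x=0.302, v=0.141, θ=-0.061, ω=0.045
apply F[30]=-0.899 → step 31: x=0.305, v=0.126, θ=-0.060, ω=0.052
apply F[31]=-0.852 → step 32: x=0.307, v=0.111, θ=-0.059, ω=0.058
apply F[32]=-0.807 → step 33: x=0.309, v=0.097, θ=-0.058, ω=0.063
apply F[33]=-0.767 → step 34: x=0.311, v=0.084, θ=-0.056, ω=0.067
apply F[34]=-0.728 → step 35: x=0.312, v=0.071, θ=-0.055, ω=0.070
apply F[35]=-0.693 → step 36: x=0.314, v=0.060, θ=-0.054, ω=0.072
Max |angle| over trajectory = 0.232 rad = 13.3°.

Answer: 13.3°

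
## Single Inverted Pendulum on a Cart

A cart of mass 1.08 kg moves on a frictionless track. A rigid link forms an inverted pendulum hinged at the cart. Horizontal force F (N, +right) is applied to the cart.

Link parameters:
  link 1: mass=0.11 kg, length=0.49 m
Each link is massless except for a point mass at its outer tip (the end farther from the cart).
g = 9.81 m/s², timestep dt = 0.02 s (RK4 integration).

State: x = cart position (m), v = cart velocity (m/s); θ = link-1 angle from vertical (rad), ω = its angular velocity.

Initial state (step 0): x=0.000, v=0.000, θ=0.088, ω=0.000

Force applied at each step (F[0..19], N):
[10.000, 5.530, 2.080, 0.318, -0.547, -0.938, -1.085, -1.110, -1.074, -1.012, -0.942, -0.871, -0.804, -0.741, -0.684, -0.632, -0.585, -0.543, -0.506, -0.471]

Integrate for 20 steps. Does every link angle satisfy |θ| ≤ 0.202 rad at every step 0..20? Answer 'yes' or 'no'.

Answer: yes

Derivation:
apply F[0]=+10.000 → step 1: x=0.002, v=0.183, θ=0.085, ω=-0.338
apply F[1]=+5.530 → step 2: x=0.007, v=0.284, θ=0.076, ω=-0.511
apply F[2]=+2.080 → step 3: x=0.013, v=0.321, θ=0.065, ω=-0.558
apply F[3]=+0.318 → step 4: x=0.019, v=0.326, θ=0.054, ω=-0.543
apply F[4]=-0.547 → step 5: x=0.025, v=0.315, θ=0.044, ω=-0.501
apply F[5]=-0.938 → step 6: x=0.032, v=0.297, θ=0.035, ω=-0.448
apply F[6]=-1.085 → step 7: x=0.037, v=0.276, θ=0.026, ω=-0.394
apply F[7]=-1.110 → step 8: x=0.043, v=0.255, θ=0.019, ω=-0.342
apply F[8]=-1.074 → step 9: x=0.047, v=0.235, θ=0.012, ω=-0.295
apply F[9]=-1.012 → step 10: x=0.052, v=0.216, θ=0.007, ω=-0.252
apply F[10]=-0.942 → step 11: x=0.056, v=0.198, θ=0.002, ω=-0.215
apply F[11]=-0.871 → step 12: x=0.060, v=0.182, θ=-0.002, ω=-0.182
apply F[12]=-0.804 → step 13: x=0.063, v=0.167, θ=-0.005, ω=-0.153
apply F[13]=-0.741 → step 14: x=0.067, v=0.154, θ=-0.008, ω=-0.128
apply F[14]=-0.684 → step 15: x=0.070, v=0.141, θ=-0.010, ω=-0.106
apply F[15]=-0.632 → step 16: x=0.072, v=0.130, θ=-0.012, ω=-0.087
apply F[16]=-0.585 → step 17: x=0.075, v=0.119, θ=-0.014, ω=-0.071
apply F[17]=-0.543 → step 18: x=0.077, v=0.109, θ=-0.015, ω=-0.057
apply F[18]=-0.506 → step 19: x=0.079, v=0.100, θ=-0.016, ω=-0.044
apply F[19]=-0.471 → step 20: x=0.081, v=0.092, θ=-0.017, ω=-0.034
Max |angle| over trajectory = 0.088 rad; bound = 0.202 → within bound.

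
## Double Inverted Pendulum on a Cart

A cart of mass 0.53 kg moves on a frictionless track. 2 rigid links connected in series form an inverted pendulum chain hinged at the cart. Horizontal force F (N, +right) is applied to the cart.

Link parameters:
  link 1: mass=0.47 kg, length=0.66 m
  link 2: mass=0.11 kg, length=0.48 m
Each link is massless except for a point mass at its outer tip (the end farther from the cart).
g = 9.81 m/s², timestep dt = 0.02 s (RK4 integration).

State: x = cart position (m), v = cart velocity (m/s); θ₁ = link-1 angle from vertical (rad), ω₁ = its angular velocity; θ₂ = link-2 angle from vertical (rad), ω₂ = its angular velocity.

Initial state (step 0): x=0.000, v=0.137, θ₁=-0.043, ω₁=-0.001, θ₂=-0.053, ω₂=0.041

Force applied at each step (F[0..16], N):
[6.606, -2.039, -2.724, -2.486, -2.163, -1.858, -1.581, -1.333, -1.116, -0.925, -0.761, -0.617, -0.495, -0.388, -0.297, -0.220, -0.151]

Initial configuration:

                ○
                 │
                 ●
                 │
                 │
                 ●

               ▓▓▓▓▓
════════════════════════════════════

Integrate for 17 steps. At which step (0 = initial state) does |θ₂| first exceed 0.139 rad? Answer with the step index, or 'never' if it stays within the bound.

Answer: never

Derivation:
apply F[0]=+6.606 → step 1: x=0.005, v=0.395, θ₁=-0.047, ω₁=-0.404, θ₂=-0.052, ω₂=0.037
apply F[1]=-2.039 → step 2: x=0.013, v=0.329, θ₁=-0.054, ω₁=-0.320, θ₂=-0.051, ω₂=0.037
apply F[2]=-2.724 → step 3: x=0.018, v=0.239, θ₁=-0.059, ω₁=-0.200, θ₂=-0.051, ω₂=0.040
apply F[3]=-2.486 → step 4: x=0.022, v=0.159, θ₁=-0.062, ω₁=-0.098, θ₂=-0.050, ω₂=0.045
apply F[4]=-2.163 → step 5: x=0.025, v=0.091, θ₁=-0.064, ω₁=-0.015, θ₂=-0.049, ω₂=0.052
apply F[5]=-1.858 → step 6: x=0.026, v=0.034, θ₁=-0.063, ω₁=0.050, θ₂=-0.048, ω₂=0.060
apply F[6]=-1.581 → step 7: x=0.026, v=-0.012, θ₁=-0.062, ω₁=0.100, θ₂=-0.047, ω₂=0.068
apply F[7]=-1.333 → step 8: x=0.026, v=-0.049, θ₁=-0.059, ω₁=0.137, θ₂=-0.045, ω₂=0.075
apply F[8]=-1.116 → step 9: x=0.024, v=-0.078, θ₁=-0.056, ω₁=0.164, θ₂=-0.044, ω₂=0.082
apply F[9]=-0.925 → step 10: x=0.023, v=-0.102, θ₁=-0.053, ω₁=0.182, θ₂=-0.042, ω₂=0.088
apply F[10]=-0.761 → step 11: x=0.020, v=-0.119, θ₁=-0.049, ω₁=0.193, θ₂=-0.040, ω₂=0.094
apply F[11]=-0.617 → step 12: x=0.018, v=-0.132, θ₁=-0.045, ω₁=0.198, θ₂=-0.038, ω₂=0.098
apply F[12]=-0.495 → step 13: x=0.015, v=-0.142, θ₁=-0.041, ω₁=0.199, θ₂=-0.036, ω₂=0.101
apply F[13]=-0.388 → step 14: x=0.012, v=-0.148, θ₁=-0.037, ω₁=0.197, θ₂=-0.034, ω₂=0.103
apply F[14]=-0.297 → step 15: x=0.009, v=-0.152, θ₁=-0.033, ω₁=0.191, θ₂=-0.032, ω₂=0.104
apply F[15]=-0.220 → step 16: x=0.006, v=-0.153, θ₁=-0.030, ω₁=0.184, θ₂=-0.030, ω₂=0.104
apply F[16]=-0.151 → step 17: x=0.003, v=-0.153, θ₁=-0.026, ω₁=0.176, θ₂=-0.028, ω₂=0.104
max |θ₂| = 0.053 ≤ 0.139 over all 18 states.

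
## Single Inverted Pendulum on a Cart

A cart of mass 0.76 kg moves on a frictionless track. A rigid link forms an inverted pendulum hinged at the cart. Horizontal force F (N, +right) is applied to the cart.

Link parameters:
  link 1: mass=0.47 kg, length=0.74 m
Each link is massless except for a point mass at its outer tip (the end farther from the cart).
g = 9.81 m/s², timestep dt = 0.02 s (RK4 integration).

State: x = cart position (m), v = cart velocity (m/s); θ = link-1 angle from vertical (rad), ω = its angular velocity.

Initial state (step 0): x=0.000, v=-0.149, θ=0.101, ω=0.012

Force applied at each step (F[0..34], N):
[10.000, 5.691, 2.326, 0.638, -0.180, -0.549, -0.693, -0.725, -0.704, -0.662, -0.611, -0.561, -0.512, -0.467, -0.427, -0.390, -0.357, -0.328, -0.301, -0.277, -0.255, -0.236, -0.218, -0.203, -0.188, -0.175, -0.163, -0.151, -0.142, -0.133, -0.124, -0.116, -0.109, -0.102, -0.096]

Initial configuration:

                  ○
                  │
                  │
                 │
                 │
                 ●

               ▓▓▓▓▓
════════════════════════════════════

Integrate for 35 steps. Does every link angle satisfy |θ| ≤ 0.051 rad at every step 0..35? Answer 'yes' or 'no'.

Answer: no

Derivation:
apply F[0]=+10.000 → step 1: x=-0.000, v=0.101, θ=0.098, ω=-0.297
apply F[1]=+5.691 → step 2: x=0.003, v=0.238, θ=0.091, ω=-0.457
apply F[2]=+2.326 → step 3: x=0.008, v=0.289, θ=0.081, ω=-0.503
apply F[3]=+0.638 → step 4: x=0.014, v=0.297, θ=0.071, ω=-0.493
apply F[4]=-0.180 → step 5: x=0.020, v=0.284, θ=0.062, ω=-0.459
apply F[5]=-0.549 → step 6: x=0.025, v=0.263, θ=0.053, ω=-0.415
apply F[6]=-0.693 → step 7: x=0.030, v=0.239, θ=0.045, ω=-0.370
apply F[7]=-0.725 → step 8: x=0.035, v=0.215, θ=0.038, ω=-0.326
apply F[8]=-0.704 → step 9: x=0.039, v=0.192, θ=0.032, ω=-0.286
apply F[9]=-0.662 → step 10: x=0.043, v=0.171, θ=0.027, ω=-0.250
apply F[10]=-0.611 → step 11: x=0.046, v=0.152, θ=0.022, ω=-0.218
apply F[11]=-0.561 → step 12: x=0.049, v=0.135, θ=0.018, ω=-0.190
apply F[12]=-0.512 → step 13: x=0.051, v=0.120, θ=0.014, ω=-0.165
apply F[13]=-0.467 → step 14: x=0.053, v=0.106, θ=0.011, ω=-0.143
apply F[14]=-0.427 → step 15: x=0.055, v=0.094, θ=0.009, ω=-0.123
apply F[15]=-0.390 → step 16: x=0.057, v=0.082, θ=0.006, ω=-0.106
apply F[16]=-0.357 → step 17: x=0.059, v=0.072, θ=0.004, ω=-0.091
apply F[17]=-0.328 → step 18: x=0.060, v=0.063, θ=0.003, ω=-0.078
apply F[18]=-0.301 → step 19: x=0.061, v=0.055, θ=0.001, ω=-0.067
apply F[19]=-0.277 → step 20: x=0.062, v=0.048, θ=-0.000, ω=-0.057
apply F[20]=-0.255 → step 21: x=0.063, v=0.041, θ=-0.001, ω=-0.048
apply F[21]=-0.236 → step 22: x=0.064, v=0.035, θ=-0.002, ω=-0.040
apply F[22]=-0.218 → step 23: x=0.065, v=0.030, θ=-0.003, ω=-0.033
apply F[23]=-0.203 → step 24: x=0.065, v=0.025, θ=-0.003, ω=-0.028
apply F[24]=-0.188 → step 25: x=0.066, v=0.020, θ=-0.004, ω=-0.022
apply F[25]=-0.175 → step 26: x=0.066, v=0.016, θ=-0.004, ω=-0.018
apply F[26]=-0.163 → step 27: x=0.066, v=0.012, θ=-0.005, ω=-0.014
apply F[27]=-0.151 → step 28: x=0.067, v=0.009, θ=-0.005, ω=-0.011
apply F[28]=-0.142 → step 29: x=0.067, v=0.006, θ=-0.005, ω=-0.008
apply F[29]=-0.133 → step 30: x=0.067, v=0.003, θ=-0.005, ω=-0.005
apply F[30]=-0.124 → step 31: x=0.067, v=0.000, θ=-0.005, ω=-0.003
apply F[31]=-0.116 → step 32: x=0.067, v=-0.002, θ=-0.005, ω=-0.001
apply F[32]=-0.109 → step 33: x=0.067, v=-0.004, θ=-0.005, ω=0.000
apply F[33]=-0.102 → step 34: x=0.067, v=-0.006, θ=-0.005, ω=0.002
apply F[34]=-0.096 → step 35: x=0.066, v=-0.008, θ=-0.005, ω=0.003
Max |angle| over trajectory = 0.101 rad; bound = 0.051 → exceeded.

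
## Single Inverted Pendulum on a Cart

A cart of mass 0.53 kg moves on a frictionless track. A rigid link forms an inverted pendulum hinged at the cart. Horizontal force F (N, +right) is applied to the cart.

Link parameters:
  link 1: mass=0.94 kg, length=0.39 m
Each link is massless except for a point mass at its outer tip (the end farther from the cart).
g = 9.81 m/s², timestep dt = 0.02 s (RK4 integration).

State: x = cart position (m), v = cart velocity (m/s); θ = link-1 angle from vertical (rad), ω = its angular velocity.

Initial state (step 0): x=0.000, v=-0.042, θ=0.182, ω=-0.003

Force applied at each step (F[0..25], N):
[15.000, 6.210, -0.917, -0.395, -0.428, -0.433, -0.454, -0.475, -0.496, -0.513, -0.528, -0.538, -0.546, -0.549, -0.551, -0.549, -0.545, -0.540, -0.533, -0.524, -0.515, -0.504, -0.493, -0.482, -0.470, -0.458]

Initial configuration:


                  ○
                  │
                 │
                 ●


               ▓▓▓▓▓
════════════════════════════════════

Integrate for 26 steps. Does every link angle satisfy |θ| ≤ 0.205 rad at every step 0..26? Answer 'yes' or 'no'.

apply F[0]=+15.000 → step 1: x=0.004, v=0.438, θ=0.171, ω=-1.124
apply F[1]=+6.210 → step 2: x=0.014, v=0.614, θ=0.145, ω=-1.491
apply F[2]=-0.917 → step 3: x=0.026, v=0.540, θ=0.117, ω=-1.237
apply F[3]=-0.395 → step 4: x=0.036, v=0.491, θ=0.095, ω=-1.060
apply F[4]=-0.428 → step 5: x=0.046, v=0.447, θ=0.075, ω=-0.906
apply F[5]=-0.433 → step 6: x=0.054, v=0.409, θ=0.058, ω=-0.774
apply F[6]=-0.454 → step 7: x=0.062, v=0.375, θ=0.044, ω=-0.661
apply F[7]=-0.475 → step 8: x=0.069, v=0.344, θ=0.032, ω=-0.564
apply F[8]=-0.496 → step 9: x=0.076, v=0.316, θ=0.021, ω=-0.479
apply F[9]=-0.513 → step 10: x=0.082, v=0.291, θ=0.012, ω=-0.407
apply F[10]=-0.528 → step 11: x=0.087, v=0.268, θ=0.005, ω=-0.344
apply F[11]=-0.538 → step 12: x=0.093, v=0.248, θ=-0.001, ω=-0.289
apply F[12]=-0.546 → step 13: x=0.097, v=0.228, θ=-0.007, ω=-0.242
apply F[13]=-0.549 → step 14: x=0.102, v=0.211, θ=-0.011, ω=-0.202
apply F[14]=-0.551 → step 15: x=0.106, v=0.195, θ=-0.015, ω=-0.166
apply F[15]=-0.549 → step 16: x=0.110, v=0.180, θ=-0.018, ω=-0.136
apply F[16]=-0.545 → step 17: x=0.113, v=0.166, θ=-0.020, ω=-0.110
apply F[17]=-0.540 → step 18: x=0.116, v=0.153, θ=-0.022, ω=-0.088
apply F[18]=-0.533 → step 19: x=0.119, v=0.141, θ=-0.024, ω=-0.068
apply F[19]=-0.524 → step 20: x=0.122, v=0.129, θ=-0.025, ω=-0.052
apply F[20]=-0.515 → step 21: x=0.124, v=0.119, θ=-0.026, ω=-0.038
apply F[21]=-0.504 → step 22: x=0.127, v=0.109, θ=-0.027, ω=-0.025
apply F[22]=-0.493 → step 23: x=0.129, v=0.100, θ=-0.027, ω=-0.015
apply F[23]=-0.482 → step 24: x=0.131, v=0.091, θ=-0.027, ω=-0.006
apply F[24]=-0.470 → step 25: x=0.132, v=0.083, θ=-0.027, ω=0.001
apply F[25]=-0.458 → step 26: x=0.134, v=0.075, θ=-0.027, ω=0.008
Max |angle| over trajectory = 0.182 rad; bound = 0.205 → within bound.

Answer: yes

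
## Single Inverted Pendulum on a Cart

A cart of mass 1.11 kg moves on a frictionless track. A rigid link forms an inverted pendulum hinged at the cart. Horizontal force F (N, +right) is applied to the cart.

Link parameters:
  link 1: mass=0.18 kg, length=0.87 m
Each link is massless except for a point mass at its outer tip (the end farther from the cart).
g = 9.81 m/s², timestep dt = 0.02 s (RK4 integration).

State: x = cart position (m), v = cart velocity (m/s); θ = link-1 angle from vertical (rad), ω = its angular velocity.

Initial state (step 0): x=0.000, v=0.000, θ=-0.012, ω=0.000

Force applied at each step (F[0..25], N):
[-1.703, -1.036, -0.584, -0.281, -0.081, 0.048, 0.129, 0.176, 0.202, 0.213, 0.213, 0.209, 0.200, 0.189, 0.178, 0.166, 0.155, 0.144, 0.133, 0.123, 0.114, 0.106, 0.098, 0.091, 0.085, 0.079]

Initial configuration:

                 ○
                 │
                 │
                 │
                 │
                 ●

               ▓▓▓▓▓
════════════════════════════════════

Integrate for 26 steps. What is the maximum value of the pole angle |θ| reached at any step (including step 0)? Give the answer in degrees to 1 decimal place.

Answer: 0.7°

Derivation:
apply F[0]=-1.703 → step 1: x=-0.000, v=-0.030, θ=-0.012, ω=0.032
apply F[1]=-1.036 → step 2: x=-0.001, v=-0.049, θ=-0.011, ω=0.051
apply F[2]=-0.584 → step 3: x=-0.002, v=-0.059, θ=-0.010, ω=0.060
apply F[3]=-0.281 → step 4: x=-0.003, v=-0.064, θ=-0.009, ω=0.063
apply F[4]=-0.081 → step 5: x=-0.005, v=-0.065, θ=-0.007, ω=0.063
apply F[5]=+0.048 → step 6: x=-0.006, v=-0.064, θ=-0.006, ω=0.060
apply F[6]=+0.129 → step 7: x=-0.007, v=-0.061, θ=-0.005, ω=0.056
apply F[7]=+0.176 → step 8: x=-0.008, v=-0.058, θ=-0.004, ω=0.051
apply F[8]=+0.202 → step 9: x=-0.010, v=-0.054, θ=-0.003, ω=0.046
apply F[9]=+0.213 → step 10: x=-0.011, v=-0.050, θ=-0.002, ω=0.041
apply F[10]=+0.213 → step 11: x=-0.012, v=-0.046, θ=-0.001, ω=0.037
apply F[11]=+0.209 → step 12: x=-0.012, v=-0.043, θ=-0.000, ω=0.032
apply F[12]=+0.200 → step 13: x=-0.013, v=-0.039, θ=0.000, ω=0.028
apply F[13]=+0.189 → step 14: x=-0.014, v=-0.036, θ=0.001, ω=0.024
apply F[14]=+0.178 → step 15: x=-0.015, v=-0.032, θ=0.001, ω=0.021
apply F[15]=+0.166 → step 16: x=-0.015, v=-0.029, θ=0.002, ω=0.018
apply F[16]=+0.155 → step 17: x=-0.016, v=-0.027, θ=0.002, ω=0.015
apply F[17]=+0.144 → step 18: x=-0.016, v=-0.024, θ=0.002, ω=0.012
apply F[18]=+0.133 → step 19: x=-0.017, v=-0.022, θ=0.002, ω=0.010
apply F[19]=+0.123 → step 20: x=-0.017, v=-0.020, θ=0.003, ω=0.008
apply F[20]=+0.114 → step 21: x=-0.018, v=-0.018, θ=0.003, ω=0.007
apply F[21]=+0.106 → step 22: x=-0.018, v=-0.016, θ=0.003, ω=0.005
apply F[22]=+0.098 → step 23: x=-0.018, v=-0.014, θ=0.003, ω=0.004
apply F[23]=+0.091 → step 24: x=-0.019, v=-0.013, θ=0.003, ω=0.003
apply F[24]=+0.085 → step 25: x=-0.019, v=-0.011, θ=0.003, ω=0.002
apply F[25]=+0.079 → step 26: x=-0.019, v=-0.010, θ=0.003, ω=0.001
Max |angle| over trajectory = 0.012 rad = 0.7°.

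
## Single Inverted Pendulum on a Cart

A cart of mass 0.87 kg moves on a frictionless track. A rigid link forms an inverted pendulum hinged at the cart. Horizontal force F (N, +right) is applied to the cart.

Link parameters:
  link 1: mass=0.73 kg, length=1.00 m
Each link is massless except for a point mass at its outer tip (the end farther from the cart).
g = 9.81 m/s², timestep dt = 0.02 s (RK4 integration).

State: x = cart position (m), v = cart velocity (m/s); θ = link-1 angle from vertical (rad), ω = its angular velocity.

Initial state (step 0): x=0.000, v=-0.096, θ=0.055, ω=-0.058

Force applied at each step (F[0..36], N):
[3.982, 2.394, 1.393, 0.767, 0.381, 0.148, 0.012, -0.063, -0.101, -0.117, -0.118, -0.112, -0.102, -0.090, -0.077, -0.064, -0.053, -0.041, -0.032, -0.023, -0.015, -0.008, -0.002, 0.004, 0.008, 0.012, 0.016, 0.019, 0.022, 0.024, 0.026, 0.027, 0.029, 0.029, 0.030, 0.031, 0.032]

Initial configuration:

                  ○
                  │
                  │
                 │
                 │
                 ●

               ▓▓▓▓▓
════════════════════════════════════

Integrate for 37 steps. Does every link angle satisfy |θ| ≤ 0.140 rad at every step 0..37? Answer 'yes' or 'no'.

apply F[0]=+3.982 → step 1: x=-0.001, v=-0.014, θ=0.053, ω=-0.130
apply F[1]=+2.394 → step 2: x=-0.001, v=0.033, θ=0.050, ω=-0.166
apply F[2]=+1.393 → step 3: x=-0.000, v=0.057, θ=0.047, ω=-0.180
apply F[3]=+0.767 → step 4: x=0.001, v=0.067, θ=0.043, ω=-0.182
apply F[4]=+0.381 → step 5: x=0.003, v=0.069, θ=0.040, ω=-0.176
apply F[5]=+0.148 → step 6: x=0.004, v=0.066, θ=0.036, ω=-0.166
apply F[6]=+0.012 → step 7: x=0.005, v=0.061, θ=0.033, ω=-0.153
apply F[7]=-0.063 → step 8: x=0.006, v=0.054, θ=0.030, ω=-0.141
apply F[8]=-0.101 → step 9: x=0.007, v=0.047, θ=0.027, ω=-0.128
apply F[9]=-0.117 → step 10: x=0.008, v=0.040, θ=0.025, ω=-0.116
apply F[10]=-0.118 → step 11: x=0.009, v=0.034, θ=0.023, ω=-0.105
apply F[11]=-0.112 → step 12: x=0.010, v=0.028, θ=0.021, ω=-0.094
apply F[12]=-0.102 → step 13: x=0.010, v=0.022, θ=0.019, ω=-0.085
apply F[13]=-0.090 → step 14: x=0.011, v=0.017, θ=0.017, ω=-0.076
apply F[14]=-0.077 → step 15: x=0.011, v=0.013, θ=0.016, ω=-0.069
apply F[15]=-0.064 → step 16: x=0.011, v=0.009, θ=0.015, ω=-0.062
apply F[16]=-0.053 → step 17: x=0.011, v=0.005, θ=0.013, ω=-0.055
apply F[17]=-0.041 → step 18: x=0.011, v=0.002, θ=0.012, ω=-0.050
apply F[18]=-0.032 → step 19: x=0.011, v=-0.001, θ=0.011, ω=-0.045
apply F[19]=-0.023 → step 20: x=0.011, v=-0.003, θ=0.010, ω=-0.040
apply F[20]=-0.015 → step 21: x=0.011, v=-0.005, θ=0.010, ω=-0.036
apply F[21]=-0.008 → step 22: x=0.011, v=-0.007, θ=0.009, ω=-0.033
apply F[22]=-0.002 → step 23: x=0.011, v=-0.008, θ=0.008, ω=-0.030
apply F[23]=+0.004 → step 24: x=0.011, v=-0.009, θ=0.008, ω=-0.027
apply F[24]=+0.008 → step 25: x=0.010, v=-0.010, θ=0.007, ω=-0.024
apply F[25]=+0.012 → step 26: x=0.010, v=-0.011, θ=0.007, ω=-0.022
apply F[26]=+0.016 → step 27: x=0.010, v=-0.012, θ=0.006, ω=-0.020
apply F[27]=+0.019 → step 28: x=0.010, v=-0.013, θ=0.006, ω=-0.018
apply F[28]=+0.022 → step 29: x=0.010, v=-0.013, θ=0.006, ω=-0.017
apply F[29]=+0.024 → step 30: x=0.009, v=-0.013, θ=0.005, ω=-0.015
apply F[30]=+0.026 → step 31: x=0.009, v=-0.014, θ=0.005, ω=-0.014
apply F[31]=+0.027 → step 32: x=0.009, v=-0.014, θ=0.005, ω=-0.013
apply F[32]=+0.029 → step 33: x=0.008, v=-0.014, θ=0.005, ω=-0.012
apply F[33]=+0.029 → step 34: x=0.008, v=-0.014, θ=0.004, ω=-0.011
apply F[34]=+0.030 → step 35: x=0.008, v=-0.014, θ=0.004, ω=-0.010
apply F[35]=+0.031 → step 36: x=0.008, v=-0.014, θ=0.004, ω=-0.009
apply F[36]=+0.032 → step 37: x=0.007, v=-0.014, θ=0.004, ω=-0.008
Max |angle| over trajectory = 0.055 rad; bound = 0.140 → within bound.

Answer: yes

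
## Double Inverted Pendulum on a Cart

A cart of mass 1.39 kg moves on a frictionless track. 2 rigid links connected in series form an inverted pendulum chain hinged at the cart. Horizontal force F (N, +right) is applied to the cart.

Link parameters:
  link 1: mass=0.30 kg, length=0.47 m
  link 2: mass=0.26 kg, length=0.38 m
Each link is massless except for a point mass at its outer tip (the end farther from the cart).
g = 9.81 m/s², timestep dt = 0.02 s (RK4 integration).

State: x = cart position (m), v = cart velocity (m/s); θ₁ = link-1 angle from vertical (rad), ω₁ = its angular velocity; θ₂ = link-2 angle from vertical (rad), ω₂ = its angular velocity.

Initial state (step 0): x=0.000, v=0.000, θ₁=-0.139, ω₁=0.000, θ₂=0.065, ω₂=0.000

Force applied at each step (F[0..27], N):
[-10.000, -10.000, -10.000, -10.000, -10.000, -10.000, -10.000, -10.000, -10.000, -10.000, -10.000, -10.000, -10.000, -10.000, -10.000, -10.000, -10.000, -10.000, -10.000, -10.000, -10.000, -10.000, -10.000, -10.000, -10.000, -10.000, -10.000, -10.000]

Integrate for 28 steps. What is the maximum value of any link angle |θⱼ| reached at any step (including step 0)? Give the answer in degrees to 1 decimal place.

Answer: 104.7°

Derivation:
apply F[0]=-10.000 → step 1: x=-0.001, v=-0.132, θ₁=-0.138, ω₁=0.146, θ₂=0.067, ω₂=0.204
apply F[1]=-10.000 → step 2: x=-0.005, v=-0.265, θ₁=-0.133, ω₁=0.295, θ₂=0.073, ω₂=0.409
apply F[2]=-10.000 → step 3: x=-0.012, v=-0.399, θ₁=-0.126, ω₁=0.447, θ₂=0.083, ω₂=0.614
apply F[3]=-10.000 → step 4: x=-0.021, v=-0.533, θ₁=-0.115, ω₁=0.606, θ₂=0.098, ω₂=0.818
apply F[4]=-10.000 → step 5: x=-0.033, v=-0.668, θ₁=-0.101, ω₁=0.774, θ₂=0.116, ω₂=1.022
apply F[5]=-10.000 → step 6: x=-0.048, v=-0.805, θ₁=-0.084, ω₁=0.953, θ₂=0.139, ω₂=1.225
apply F[6]=-10.000 → step 7: x=-0.065, v=-0.943, θ₁=-0.063, ω₁=1.146, θ₂=0.165, ω₂=1.424
apply F[7]=-10.000 → step 8: x=-0.086, v=-1.084, θ₁=-0.038, ω₁=1.356, θ₂=0.196, ω₂=1.618
apply F[8]=-10.000 → step 9: x=-0.109, v=-1.226, θ₁=-0.009, ω₁=1.586, θ₂=0.230, ω₂=1.804
apply F[9]=-10.000 → step 10: x=-0.135, v=-1.370, θ₁=0.025, ω₁=1.840, θ₂=0.268, ω₂=1.977
apply F[10]=-10.000 → step 11: x=-0.164, v=-1.517, θ₁=0.065, ω₁=2.120, θ₂=0.309, ω₂=2.133
apply F[11]=-10.000 → step 12: x=-0.195, v=-1.664, θ₁=0.110, ω₁=2.430, θ₂=0.353, ω₂=2.265
apply F[12]=-10.000 → step 13: x=-0.230, v=-1.813, θ₁=0.162, ω₁=2.772, θ₂=0.399, ω₂=2.368
apply F[13]=-10.000 → step 14: x=-0.268, v=-1.961, θ₁=0.221, ω₁=3.147, θ₂=0.447, ω₂=2.435
apply F[14]=-10.000 → step 15: x=-0.309, v=-2.108, θ₁=0.288, ω₁=3.553, θ₂=0.496, ω₂=2.463
apply F[15]=-10.000 → step 16: x=-0.352, v=-2.250, θ₁=0.364, ω₁=3.986, θ₂=0.545, ω₂=2.450
apply F[16]=-10.000 → step 17: x=-0.399, v=-2.384, θ₁=0.448, ω₁=4.438, θ₂=0.594, ω₂=2.404
apply F[17]=-10.000 → step 18: x=-0.448, v=-2.507, θ₁=0.541, ω₁=4.896, θ₂=0.642, ω₂=2.339
apply F[18]=-10.000 → step 19: x=-0.499, v=-2.615, θ₁=0.644, ω₁=5.342, θ₂=0.688, ω₂=2.282
apply F[19]=-10.000 → step 20: x=-0.552, v=-2.703, θ₁=0.755, ω₁=5.759, θ₂=0.733, ω₂=2.271
apply F[20]=-10.000 → step 21: x=-0.607, v=-2.769, θ₁=0.874, ω₁=6.129, θ₂=0.779, ω₂=2.347
apply F[21]=-10.000 → step 22: x=-0.663, v=-2.814, θ₁=1.000, ω₁=6.440, θ₂=0.828, ω₂=2.548
apply F[22]=-10.000 → step 23: x=-0.719, v=-2.837, θ₁=1.131, ω₁=6.688, θ₂=0.882, ω₂=2.901
apply F[23]=-10.000 → step 24: x=-0.776, v=-2.841, θ₁=1.267, ω₁=6.873, θ₂=0.945, ω₂=3.419
apply F[24]=-10.000 → step 25: x=-0.833, v=-2.828, θ₁=1.405, ω₁=6.996, θ₂=1.020, ω₂=4.100
apply F[25]=-10.000 → step 26: x=-0.889, v=-2.801, θ₁=1.546, ω₁=7.056, θ₂=1.110, ω₂=4.939
apply F[26]=-10.000 → step 27: x=-0.945, v=-2.762, θ₁=1.687, ω₁=7.049, θ₂=1.218, ω₂=5.921
apply F[27]=-10.000 → step 28: x=-0.999, v=-2.712, θ₁=1.828, ω₁=6.966, θ₂=1.348, ω₂=7.027
Max |angle| over trajectory = 1.828 rad = 104.7°.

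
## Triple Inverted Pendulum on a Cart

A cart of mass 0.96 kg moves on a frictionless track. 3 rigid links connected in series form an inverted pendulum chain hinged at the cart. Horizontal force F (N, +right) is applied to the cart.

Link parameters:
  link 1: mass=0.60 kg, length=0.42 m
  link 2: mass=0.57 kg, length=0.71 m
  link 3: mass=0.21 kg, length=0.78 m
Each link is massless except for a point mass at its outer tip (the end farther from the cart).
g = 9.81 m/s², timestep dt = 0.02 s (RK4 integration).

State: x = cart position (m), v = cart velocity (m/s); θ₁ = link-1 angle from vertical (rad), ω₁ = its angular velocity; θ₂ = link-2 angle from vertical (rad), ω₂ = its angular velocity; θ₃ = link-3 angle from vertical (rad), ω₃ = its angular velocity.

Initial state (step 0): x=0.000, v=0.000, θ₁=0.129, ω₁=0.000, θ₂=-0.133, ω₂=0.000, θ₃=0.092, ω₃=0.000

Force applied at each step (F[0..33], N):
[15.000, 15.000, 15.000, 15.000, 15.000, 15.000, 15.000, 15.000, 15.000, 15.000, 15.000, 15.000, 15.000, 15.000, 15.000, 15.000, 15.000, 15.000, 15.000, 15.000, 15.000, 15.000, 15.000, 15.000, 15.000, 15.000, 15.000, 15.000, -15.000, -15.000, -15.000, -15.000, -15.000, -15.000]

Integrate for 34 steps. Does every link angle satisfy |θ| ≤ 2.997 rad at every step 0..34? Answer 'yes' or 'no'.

Answer: yes

Derivation:
apply F[0]=+15.000 → step 1: x=0.003, v=0.274, θ₁=0.125, ω₁=-0.429, θ₂=-0.135, ω₂=-0.197, θ₃=0.093, ω₃=0.079
apply F[1]=+15.000 → step 2: x=0.011, v=0.552, θ₁=0.112, ω₁=-0.876, θ₂=-0.141, ω₂=-0.388, θ₃=0.095, ω₃=0.157
apply F[2]=+15.000 → step 3: x=0.025, v=0.836, θ₁=0.089, ω₁=-1.362, θ₂=-0.150, ω₂=-0.564, θ₃=0.099, ω₃=0.235
apply F[3]=+15.000 → step 4: x=0.045, v=1.130, θ₁=0.057, ω₁=-1.905, θ₂=-0.163, ω₂=-0.717, θ₃=0.105, ω₃=0.310
apply F[4]=+15.000 → step 5: x=0.070, v=1.434, θ₁=0.013, ω₁=-2.523, θ₂=-0.179, ω₂=-0.836, θ₃=0.111, ω₃=0.378
apply F[5]=+15.000 → step 6: x=0.102, v=1.749, θ₁=-0.045, ω₁=-3.224, θ₂=-0.196, ω₂=-0.912, θ₃=0.120, ω₃=0.431
apply F[6]=+15.000 → step 7: x=0.140, v=2.067, θ₁=-0.117, ω₁=-3.997, θ₂=-0.215, ω₂=-0.940, θ₃=0.128, ω₃=0.456
apply F[7]=+15.000 → step 8: x=0.185, v=2.373, θ₁=-0.205, ω₁=-4.795, θ₂=-0.234, ω₂=-0.931, θ₃=0.138, ω₃=0.438
apply F[8]=+15.000 → step 9: x=0.235, v=2.645, θ₁=-0.308, ω₁=-5.535, θ₂=-0.252, ω₂=-0.917, θ₃=0.146, ω₃=0.365
apply F[9]=+15.000 → step 10: x=0.290, v=2.864, θ₁=-0.425, ω₁=-6.130, θ₂=-0.271, ω₂=-0.945, θ₃=0.152, ω₃=0.239
apply F[10]=+15.000 → step 11: x=0.349, v=3.024, θ₁=-0.552, ω₁=-6.542, θ₂=-0.291, ω₂=-1.053, θ₃=0.155, ω₃=0.075
apply F[11]=+15.000 → step 12: x=0.411, v=3.131, θ₁=-0.686, ω₁=-6.795, θ₂=-0.313, ω₂=-1.254, θ₃=0.155, ω₃=-0.107
apply F[12]=+15.000 → step 13: x=0.474, v=3.198, θ₁=-0.823, ω₁=-6.937, θ₂=-0.341, ω₂=-1.539, θ₃=0.151, ω₃=-0.294
apply F[13]=+15.000 → step 14: x=0.538, v=3.237, θ₁=-0.963, ω₁=-7.011, θ₂=-0.375, ω₂=-1.894, θ₃=0.143, ω₃=-0.481
apply F[14]=+15.000 → step 15: x=0.603, v=3.255, θ₁=-1.103, ω₁=-7.045, θ₂=-0.417, ω₂=-2.306, θ₃=0.131, ω₃=-0.669
apply F[15]=+15.000 → step 16: x=0.668, v=3.255, θ₁=-1.244, ω₁=-7.050, θ₂=-0.468, ω₂=-2.765, θ₃=0.116, ω₃=-0.863
apply F[16]=+15.000 → step 17: x=0.733, v=3.242, θ₁=-1.385, ω₁=-7.027, θ₂=-0.528, ω₂=-3.265, θ₃=0.097, ω₃=-1.069
apply F[17]=+15.000 → step 18: x=0.798, v=3.219, θ₁=-1.525, ω₁=-6.969, θ₂=-0.599, ω₂=-3.799, θ₃=0.073, ω₃=-1.296
apply F[18]=+15.000 → step 19: x=0.862, v=3.190, θ₁=-1.664, ω₁=-6.861, θ₂=-0.680, ω₂=-4.364, θ₃=0.045, ω₃=-1.553
apply F[19]=+15.000 → step 20: x=0.926, v=3.158, θ₁=-1.799, ω₁=-6.682, θ₂=-0.774, ω₂=-4.953, θ₃=0.011, ω₃=-1.853
apply F[20]=+15.000 → step 21: x=0.988, v=3.128, θ₁=-1.930, ω₁=-6.407, θ₂=-0.879, ω₂=-5.558, θ₃=-0.030, ω₃=-2.208
apply F[21]=+15.000 → step 22: x=1.051, v=3.106, θ₁=-2.055, ω₁=-6.006, θ₂=-0.996, ω₂=-6.171, θ₃=-0.078, ω₃=-2.635
apply F[22]=+15.000 → step 23: x=1.113, v=3.097, θ₁=-2.169, ω₁=-5.451, θ₂=-1.125, ω₂=-6.779, θ₃=-0.136, ω₃=-3.148
apply F[23]=+15.000 → step 24: x=1.175, v=3.102, θ₁=-2.272, ω₁=-4.726, θ₂=-1.267, ω₂=-7.370, θ₃=-0.205, ω₃=-3.766
apply F[24]=+15.000 → step 25: x=1.237, v=3.118, θ₁=-2.357, ω₁=-3.831, θ₂=-1.420, ω₂=-7.933, θ₃=-0.287, ω₃=-4.507
apply F[25]=+15.000 → step 26: x=1.299, v=3.134, θ₁=-2.424, ω₁=-2.802, θ₂=-1.584, ω₂=-8.460, θ₃=-0.386, ω₃=-5.392
apply F[26]=+15.000 → step 27: x=1.362, v=3.131, θ₁=-2.469, ω₁=-1.713, θ₂=-1.758, ω₂=-8.937, θ₃=-0.504, ω₃=-6.454
apply F[27]=+15.000 → step 28: x=1.424, v=3.086, θ₁=-2.493, ω₁=-0.698, θ₂=-1.941, ω₂=-9.321, θ₃=-0.645, ω₃=-7.728
apply F[28]=-15.000 → step 29: x=1.481, v=2.527, θ₁=-2.510, ω₁=-1.051, θ₂=-2.127, ω₂=-9.247, θ₃=-0.812, ω₃=-8.942
apply F[29]=-15.000 → step 30: x=1.525, v=1.932, θ₁=-2.537, ω₁=-1.769, θ₂=-2.309, ω₂=-8.949, θ₃=-1.004, ω₃=-10.239
apply F[30]=-15.000 → step 31: x=1.558, v=1.317, θ₁=-2.583, ω₁=-2.858, θ₂=-2.483, ω₂=-8.361, θ₃=-1.222, ω₃=-11.565
apply F[31]=-15.000 → step 32: x=1.578, v=0.689, θ₁=-2.654, ω₁=-4.256, θ₂=-2.642, ω₂=-7.467, θ₃=-1.466, ω₃=-12.895
apply F[32]=-15.000 → step 33: x=1.585, v=0.042, θ₁=-2.755, ω₁=-5.878, θ₂=-2.780, ω₂=-6.288, θ₃=-1.738, ω₃=-14.278
apply F[33]=-15.000 → step 34: x=1.579, v=-0.618, θ₁=-2.890, ω₁=-7.577, θ₂=-2.892, ω₂=-4.890, θ₃=-2.039, ω₃=-15.834
Max |angle| over trajectory = 2.892 rad; bound = 2.997 → within bound.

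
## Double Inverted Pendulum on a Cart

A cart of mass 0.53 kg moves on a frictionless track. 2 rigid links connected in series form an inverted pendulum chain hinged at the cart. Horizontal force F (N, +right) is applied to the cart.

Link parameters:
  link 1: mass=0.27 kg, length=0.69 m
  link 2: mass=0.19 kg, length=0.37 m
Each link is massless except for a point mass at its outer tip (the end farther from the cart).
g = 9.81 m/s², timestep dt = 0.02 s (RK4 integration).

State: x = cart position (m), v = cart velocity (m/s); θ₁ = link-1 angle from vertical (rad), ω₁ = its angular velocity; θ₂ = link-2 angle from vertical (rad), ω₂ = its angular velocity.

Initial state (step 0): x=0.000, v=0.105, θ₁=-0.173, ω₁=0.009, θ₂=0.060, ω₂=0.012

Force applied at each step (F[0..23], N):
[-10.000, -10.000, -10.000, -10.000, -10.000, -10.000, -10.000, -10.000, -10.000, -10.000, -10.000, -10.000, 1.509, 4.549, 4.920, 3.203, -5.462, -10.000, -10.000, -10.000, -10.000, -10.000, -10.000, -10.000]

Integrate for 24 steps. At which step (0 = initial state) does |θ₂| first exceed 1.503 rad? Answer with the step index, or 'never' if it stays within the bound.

Answer: never

Derivation:
apply F[0]=-10.000 → step 1: x=-0.001, v=-0.237, θ₁=-0.169, ω₁=0.393, θ₂=0.063, ω₂=0.269
apply F[1]=-10.000 → step 2: x=-0.009, v=-0.581, θ₁=-0.157, ω₁=0.785, θ₂=0.071, ω₂=0.516
apply F[2]=-10.000 → step 3: x=-0.025, v=-0.929, θ₁=-0.137, ω₁=1.194, θ₂=0.083, ω₂=0.745
apply F[3]=-10.000 → step 4: x=-0.047, v=-1.285, θ₁=-0.109, ω₁=1.628, θ₂=0.100, ω₂=0.944
apply F[4]=-10.000 → step 5: x=-0.076, v=-1.648, θ₁=-0.072, ω₁=2.093, θ₂=0.121, ω₂=1.104
apply F[5]=-10.000 → step 6: x=-0.113, v=-2.020, θ₁=-0.025, ω₁=2.594, θ₂=0.144, ω₂=1.214
apply F[6]=-10.000 → step 7: x=-0.157, v=-2.397, θ₁=0.032, ω₁=3.130, θ₂=0.169, ω₂=1.268
apply F[7]=-10.000 → step 8: x=-0.209, v=-2.775, θ₁=0.100, ω₁=3.694, θ₂=0.194, ω₂=1.272
apply F[8]=-10.000 → step 9: x=-0.268, v=-3.142, θ₁=0.180, ω₁=4.266, θ₂=0.220, ω₂=1.249
apply F[9]=-10.000 → step 10: x=-0.334, v=-3.485, θ₁=0.271, ω₁=4.815, θ₂=0.245, ω₂=1.245
apply F[10]=-10.000 → step 11: x=-0.407, v=-3.788, θ₁=0.372, ω₁=5.304, θ₂=0.270, ω₂=1.325
apply F[11]=-10.000 → step 12: x=-0.485, v=-4.041, θ₁=0.482, ω₁=5.704, θ₂=0.299, ω₂=1.553
apply F[12]=+1.509 → step 13: x=-0.565, v=-3.895, θ₁=0.595, ω₁=5.621, θ₂=0.332, ω₂=1.758
apply F[13]=+4.549 → step 14: x=-0.640, v=-3.657, θ₁=0.706, ω₁=5.479, θ₂=0.368, ω₂=1.930
apply F[14]=+4.920 → step 15: x=-0.711, v=-3.413, θ₁=0.815, ω₁=5.378, θ₂=0.409, ω₂=2.093
apply F[15]=+3.203 → step 16: x=-0.777, v=-3.215, θ₁=0.922, ω₁=5.354, θ₂=0.453, ω₂=2.323
apply F[16]=-5.462 → step 17: x=-0.842, v=-3.223, θ₁=1.030, ω₁=5.464, θ₂=0.505, ω₂=2.928
apply F[17]=-10.000 → step 18: x=-0.907, v=-3.316, θ₁=1.141, ω₁=5.584, θ₂=0.572, ω₂=3.818
apply F[18]=-10.000 → step 19: x=-0.974, v=-3.379, θ₁=1.253, ω₁=5.655, θ₂=0.659, ω₂=4.802
apply F[19]=-10.000 → step 20: x=-1.042, v=-3.415, θ₁=1.367, ω₁=5.678, θ₂=0.765, ω₂=5.862
apply F[20]=-10.000 → step 21: x=-1.110, v=-3.422, θ₁=1.480, ω₁=5.655, θ₂=0.893, ω₂=6.976
apply F[21]=-10.000 → step 22: x=-1.179, v=-3.400, θ₁=1.593, ω₁=5.589, θ₂=1.044, ω₂=8.120
apply F[22]=-10.000 → step 23: x=-1.246, v=-3.346, θ₁=1.703, ω₁=5.494, θ₂=1.218, ω₂=9.259
apply F[23]=-10.000 → step 24: x=-1.312, v=-3.254, θ₁=1.812, ω₁=5.399, θ₂=1.414, ω₂=10.344
max |θ₂| = 1.414 ≤ 1.503 over all 25 states.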